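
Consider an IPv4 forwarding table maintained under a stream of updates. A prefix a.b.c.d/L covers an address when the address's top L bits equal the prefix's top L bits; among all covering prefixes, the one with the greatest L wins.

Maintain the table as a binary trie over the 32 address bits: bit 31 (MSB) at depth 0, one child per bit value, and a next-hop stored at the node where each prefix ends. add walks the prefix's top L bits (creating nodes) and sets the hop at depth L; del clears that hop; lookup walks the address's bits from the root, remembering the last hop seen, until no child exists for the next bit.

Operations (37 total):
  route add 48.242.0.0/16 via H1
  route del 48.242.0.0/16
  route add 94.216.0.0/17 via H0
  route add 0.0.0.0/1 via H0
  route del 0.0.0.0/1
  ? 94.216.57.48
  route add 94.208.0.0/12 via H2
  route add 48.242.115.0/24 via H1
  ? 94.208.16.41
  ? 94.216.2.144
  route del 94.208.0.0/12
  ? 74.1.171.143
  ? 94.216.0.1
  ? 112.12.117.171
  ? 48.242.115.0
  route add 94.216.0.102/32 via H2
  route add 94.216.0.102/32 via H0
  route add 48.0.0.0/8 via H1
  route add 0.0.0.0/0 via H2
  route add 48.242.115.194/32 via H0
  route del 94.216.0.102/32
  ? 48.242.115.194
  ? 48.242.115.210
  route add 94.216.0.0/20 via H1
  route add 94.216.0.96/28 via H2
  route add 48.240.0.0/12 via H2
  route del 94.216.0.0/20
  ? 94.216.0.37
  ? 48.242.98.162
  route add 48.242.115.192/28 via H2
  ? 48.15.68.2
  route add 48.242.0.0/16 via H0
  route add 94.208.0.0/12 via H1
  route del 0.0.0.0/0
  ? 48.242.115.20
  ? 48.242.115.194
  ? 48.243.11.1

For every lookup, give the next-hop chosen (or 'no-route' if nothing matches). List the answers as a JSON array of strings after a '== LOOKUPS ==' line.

Process each operation:
  add 48.242.0.0/16 -> H1 at depth 16
  - 48.242.0.0/16 clear@16
  add 94.216.0.0/17 -> H0 at depth 17
  add 0.0.0.0/1 -> H0 at depth 1
  - 0.0.0.0/1 clear@1
  Q 94.216.57.48: descend 01011110110110000 ; hops seen [H0] ; pick H0
  add 94.208.0.0/12 -> H2 at depth 12
  add 48.242.115.0/24 -> H1 at depth 24
  Q 94.208.16.41: descend 010111101101 ; hops seen [H2] ; pick H2
  Q 94.216.2.144: descend 01011110110110000 ; hops seen [H2,H0] ; pick H0
  - 94.208.0.0/12 clear@12
  Q 74.1.171.143: descend 010 ; hops seen [∅] ; pick no-route
  Q 94.216.0.1: descend 01011110110110000 ; hops seen [H0] ; pick H0
  Q 112.12.117.171: descend 01 ; hops seen [∅] ; pick no-route
  Q 48.242.115.0: descend 001100001111001001110011 ; hops seen [H1] ; pick H1
  add 94.216.0.102/32 -> H2 at depth 32
  add 94.216.0.102/32 -> H0 at depth 32
  add 48.0.0.0/8 -> H1 at depth 8
  add 0.0.0.0/0 -> H2 at depth 0
  add 48.242.115.194/32 -> H0 at depth 32
  - 94.216.0.102/32 clear@32
  Q 48.242.115.194: descend 00110000111100100111001111000010 ; hops seen [H2,H1,H1,H0] ; pick H0
  Q 48.242.115.210: descend 001100001111001001110011110 ; hops seen [H2,H1,H1] ; pick H1
  add 94.216.0.0/20 -> H1 at depth 20
  add 94.216.0.96/28 -> H2 at depth 28
  add 48.240.0.0/12 -> H2 at depth 12
  - 94.216.0.0/20 clear@20
  Q 94.216.0.37: descend 0101111011011000000000000 ; hops seen [H2,H0] ; pick H0
  Q 48.242.98.162: descend 0011000011110010011 ; hops seen [H2,H1,H2] ; pick H2
  add 48.242.115.192/28 -> H2 at depth 28
  Q 48.15.68.2: descend 00110000 ; hops seen [H2,H1] ; pick H1
  add 48.242.0.0/16 -> H0 at depth 16
  add 94.208.0.0/12 -> H1 at depth 12
  - 0.0.0.0/0 clear@0
  Q 48.242.115.20: descend 001100001111001001110011 ; hops seen [H1,H2,H0,H1] ; pick H1
  Q 48.242.115.194: descend 00110000111100100111001111000010 ; hops seen [H1,H2,H0,H1,H2,H0] ; pick H0
  Q 48.243.11.1: descend 001100001111001 ; hops seen [H1,H2] ; pick H2

== LOOKUPS ==
["H0","H2","H0","no-route","H0","no-route","H1","H0","H1","H0","H2","H1","H1","H0","H2"]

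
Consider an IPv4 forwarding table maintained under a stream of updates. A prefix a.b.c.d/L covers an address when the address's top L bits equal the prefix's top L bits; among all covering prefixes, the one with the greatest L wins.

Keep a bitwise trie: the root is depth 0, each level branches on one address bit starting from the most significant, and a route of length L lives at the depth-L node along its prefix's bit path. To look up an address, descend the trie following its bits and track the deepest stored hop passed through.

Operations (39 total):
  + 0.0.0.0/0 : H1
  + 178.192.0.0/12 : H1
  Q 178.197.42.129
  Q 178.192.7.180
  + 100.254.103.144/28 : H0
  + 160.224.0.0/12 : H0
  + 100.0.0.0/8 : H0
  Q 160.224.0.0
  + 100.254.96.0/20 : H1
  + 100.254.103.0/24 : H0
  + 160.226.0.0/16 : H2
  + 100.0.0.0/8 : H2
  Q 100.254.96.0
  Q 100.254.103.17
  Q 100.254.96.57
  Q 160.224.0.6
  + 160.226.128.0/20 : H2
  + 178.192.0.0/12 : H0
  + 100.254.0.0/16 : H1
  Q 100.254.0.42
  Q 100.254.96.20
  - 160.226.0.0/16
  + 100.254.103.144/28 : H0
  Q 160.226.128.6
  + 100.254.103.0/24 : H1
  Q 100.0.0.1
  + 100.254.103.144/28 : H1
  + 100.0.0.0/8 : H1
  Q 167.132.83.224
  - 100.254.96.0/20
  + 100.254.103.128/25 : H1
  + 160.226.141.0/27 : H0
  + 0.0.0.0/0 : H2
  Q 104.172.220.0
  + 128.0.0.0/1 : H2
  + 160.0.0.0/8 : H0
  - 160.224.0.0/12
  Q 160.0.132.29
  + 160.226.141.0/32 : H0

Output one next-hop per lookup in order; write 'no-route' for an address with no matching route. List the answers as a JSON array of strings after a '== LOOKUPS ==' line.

Apply in order:
  + 0.0.0.0/0 (H1) depth=0
  + 178.192.0.0/12 (H1) depth=12
  lookup 178.197.42.129: bits 101100101100 walk d0:H1→d1:-→d2:-→d3:-→d4:-→d5:-→d6:-→d7:-→d8:-→d9:-→d10:-→d11:-→d12:H1 -> H1
  lookup 178.192.7.180: bits 101100101100 walk d0:H1→d1:-→d2:-→d3:-→d4:-→d5:-→d6:-→d7:-→d8:-→d9:-→d10:-→d11:-→d12:H1 -> H1
  + 100.254.103.144/28 (H0) depth=28
  + 160.224.0.0/12 (H0) depth=12
  + 100.0.0.0/8 (H0) depth=8
  lookup 160.224.0.0: bits 101000001110 walk d0:H1→d1:-→d2:-→d3:-→d4:-→d5:-→d6:-→d7:-→d8:-→d9:-→d10:-→d11:-→d12:H0 -> H0
  + 100.254.96.0/20 (H1) depth=20
  + 100.254.103.0/24 (H0) depth=24
  + 160.226.0.0/16 (H2) depth=16
  + 100.0.0.0/8 (H2) depth=8
  lookup 100.254.96.0: bits 011001001111111001100 walk d0:H1→d1:-→d2:-→d3:-→d4:-→d5:-→d6:-→d7:-→d8:H2→d9:-→d10:-→d11:-→d12:-→d13:-→d14:-→d15:-→d16:-→d17:-→d18:-→d19:-→d20:H1→d21:- -> H1
  lookup 100.254.103.17: bits 011001001111111001100111 walk d0:H1→d1:-→d2:-→d3:-→d4:-→d5:-→d6:-→d7:-→d8:H2→d9:-→d10:-→d11:-→d12:-→d13:-→d14:-→d15:-→d16:-→d17:-→d18:-→d19:-→d20:H1→d21:-→d22:-→d23:-→d24:H0 -> H0
  lookup 100.254.96.57: bits 011001001111111001100 walk d0:H1→d1:-→d2:-→d3:-→d4:-→d5:-→d6:-→d7:-→d8:H2→d9:-→d10:-→d11:-→d12:-→d13:-→d14:-→d15:-→d16:-→d17:-→d18:-→d19:-→d20:H1→d21:- -> H1
  lookup 160.224.0.6: bits 10100000111000 walk d0:H1→d1:-→d2:-→d3:-→d4:-→d5:-→d6:-→d7:-→d8:-→d9:-→d10:-→d11:-→d12:H0→d13:-→d14:- -> H0
  + 160.226.128.0/20 (H2) depth=20
  + 178.192.0.0/12 (H0) depth=12
  + 100.254.0.0/16 (H1) depth=16
  lookup 100.254.0.42: bits 01100100111111100 walk d0:H1→d1:-→d2:-→d3:-→d4:-→d5:-→d6:-→d7:-→d8:H2→d9:-→d10:-→d11:-→d12:-→d13:-→d14:-→d15:-→d16:H1→d17:- -> H1
  lookup 100.254.96.20: bits 011001001111111001100 walk d0:H1→d1:-→d2:-→d3:-→d4:-→d5:-→d6:-→d7:-→d8:H2→d9:-→d10:-→d11:-→d12:-→d13:-→d14:-→d15:-→d16:H1→d17:-→d18:-→d19:-→d20:H1→d21:- -> H1
  - 160.226.0.0/16 clear@16
  + 100.254.103.144/28 (H0) depth=28
  lookup 160.226.128.6: bits 10100000111000101000 walk d0:H1→d1:-→d2:-→d3:-→d4:-→d5:-→d6:-→d7:-→d8:-→d9:-→d10:-→d11:-→d12:H0→d13:-→d14:-→d15:-→d16:-→d17:-→d18:-→d19:-→d20:H2 -> H2
  + 100.254.103.0/24 (H1) depth=24
  lookup 100.0.0.1: bits 01100100 walk d0:H1→d1:-→d2:-→d3:-→d4:-→d5:-→d6:-→d7:-→d8:H2 -> H2
  + 100.254.103.144/28 (H1) depth=28
  + 100.0.0.0/8 (H1) depth=8
  lookup 167.132.83.224: bits 10100 walk d0:H1→d1:-→d2:-→d3:-→d4:-→d5:- -> H1
  - 100.254.96.0/20 clear@20
  + 100.254.103.128/25 (H1) depth=25
  + 160.226.141.0/27 (H0) depth=27
  + 0.0.0.0/0 (H2) depth=0
  lookup 104.172.220.0: bits 0110 walk d0:H2→d1:-→d2:-→d3:-→d4:- -> H2
  + 128.0.0.0/1 (H2) depth=1
  + 160.0.0.0/8 (H0) depth=8
  - 160.224.0.0/12 clear@12
  lookup 160.0.132.29: bits 10100000 walk d0:H2→d1:H2→d2:-→d3:-→d4:-→d5:-→d6:-→d7:-→d8:H0 -> H0
  + 160.226.141.0/32 (H0) depth=32

== LOOKUPS ==
["H1","H1","H0","H1","H0","H1","H0","H1","H1","H2","H2","H1","H2","H0"]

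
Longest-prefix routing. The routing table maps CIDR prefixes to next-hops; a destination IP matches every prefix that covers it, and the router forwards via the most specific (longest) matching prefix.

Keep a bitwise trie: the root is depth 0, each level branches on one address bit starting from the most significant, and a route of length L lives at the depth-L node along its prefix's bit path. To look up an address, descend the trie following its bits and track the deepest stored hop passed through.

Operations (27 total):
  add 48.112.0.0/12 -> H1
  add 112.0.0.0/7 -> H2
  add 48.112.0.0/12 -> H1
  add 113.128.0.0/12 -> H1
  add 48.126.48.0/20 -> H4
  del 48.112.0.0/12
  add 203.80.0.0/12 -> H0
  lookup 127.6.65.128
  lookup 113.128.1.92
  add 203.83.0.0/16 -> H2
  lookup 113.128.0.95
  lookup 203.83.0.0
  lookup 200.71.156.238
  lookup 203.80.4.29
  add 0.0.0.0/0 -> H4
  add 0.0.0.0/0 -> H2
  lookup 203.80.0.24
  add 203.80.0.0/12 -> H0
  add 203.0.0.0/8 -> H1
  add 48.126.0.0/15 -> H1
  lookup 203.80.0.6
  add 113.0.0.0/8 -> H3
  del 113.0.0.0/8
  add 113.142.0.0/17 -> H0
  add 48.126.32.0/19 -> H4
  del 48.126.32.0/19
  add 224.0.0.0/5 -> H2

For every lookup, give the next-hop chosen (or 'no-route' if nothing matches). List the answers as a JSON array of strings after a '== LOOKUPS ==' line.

Process each operation:
  add 48.112.0.0/12 -> H1 at depth 12
  add 112.0.0.0/7 -> H2 at depth 7
  add 48.112.0.0/12 -> H1 at depth 12
  add 113.128.0.0/12 -> H1 at depth 12
  add 48.126.48.0/20 -> H4 at depth 20
  - 48.112.0.0/12 clear@12
  add 203.80.0.0/12 -> H0 at depth 12
  ? 127.6.65.128  path d0:-→d1:-→d2:-→d3:-→d4:-  best=no-route
  ? 113.128.1.92  path d0:-→d1:-→d2:-→d3:-→d4:-→d5:-→d6:-→d7:H2→d8:-→d9:-→d10:-→d11:-→d12:H1  best=H1
  add 203.83.0.0/16 -> H2 at depth 16
  ? 113.128.0.95  path d0:-→d1:-→d2:-→d3:-→d4:-→d5:-→d6:-→d7:H2→d8:-→d9:-→d10:-→d11:-→d12:H1  best=H1
  ? 203.83.0.0  path d0:-→d1:-→d2:-→d3:-→d4:-→d5:-→d6:-→d7:-→d8:-→d9:-→d10:-→d11:-→d12:H0→d13:-→d14:-→d15:-→d16:H2  best=H2
  ? 200.71.156.238  path d0:-→d1:-→d2:-→d3:-→d4:-→d5:-→d6:-  best=no-route
  ? 203.80.4.29  path d0:-→d1:-→d2:-→d3:-→d4:-→d5:-→d6:-→d7:-→d8:-→d9:-→d10:-→d11:-→d12:H0→d13:-→d14:-  best=H0
  add 0.0.0.0/0 -> H4 at depth 0
  add 0.0.0.0/0 -> H2 at depth 0
  ? 203.80.0.24  path d0:H2→d1:-→d2:-→d3:-→d4:-→d5:-→d6:-→d7:-→d8:-→d9:-→d10:-→d11:-→d12:H0→d13:-→d14:-  best=H0
  add 203.80.0.0/12 -> H0 at depth 12
  add 203.0.0.0/8 -> H1 at depth 8
  add 48.126.0.0/15 -> H1 at depth 15
  ? 203.80.0.6  path d0:H2→d1:-→d2:-→d3:-→d4:-→d5:-→d6:-→d7:-→d8:H1→d9:-→d10:-→d11:-→d12:H0→d13:-→d14:-  best=H0
  add 113.0.0.0/8 -> H3 at depth 8
  - 113.0.0.0/8 clear@8
  add 113.142.0.0/17 -> H0 at depth 17
  add 48.126.32.0/19 -> H4 at depth 19
  - 48.126.32.0/19 clear@19
  add 224.0.0.0/5 -> H2 at depth 5

== LOOKUPS ==
["no-route","H1","H1","H2","no-route","H0","H0","H0"]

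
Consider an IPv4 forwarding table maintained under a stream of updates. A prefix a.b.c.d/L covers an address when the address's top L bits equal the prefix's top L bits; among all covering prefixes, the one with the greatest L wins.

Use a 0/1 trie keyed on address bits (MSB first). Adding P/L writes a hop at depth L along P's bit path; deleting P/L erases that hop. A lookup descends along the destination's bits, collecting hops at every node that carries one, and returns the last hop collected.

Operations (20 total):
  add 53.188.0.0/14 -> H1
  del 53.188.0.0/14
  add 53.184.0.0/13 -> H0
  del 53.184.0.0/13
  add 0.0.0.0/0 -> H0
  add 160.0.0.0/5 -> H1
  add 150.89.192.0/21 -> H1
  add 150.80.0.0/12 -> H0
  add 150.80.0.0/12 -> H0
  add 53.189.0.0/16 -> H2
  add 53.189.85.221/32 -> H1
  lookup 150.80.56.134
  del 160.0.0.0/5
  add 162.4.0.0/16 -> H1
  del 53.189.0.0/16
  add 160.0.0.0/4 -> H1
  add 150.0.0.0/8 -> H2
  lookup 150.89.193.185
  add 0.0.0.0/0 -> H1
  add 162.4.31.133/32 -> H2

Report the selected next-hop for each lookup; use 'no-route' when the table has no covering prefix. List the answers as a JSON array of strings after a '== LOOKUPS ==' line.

Trace:
  + 53.188.0.0/14 (H1) depth=14
  - 53.188.0.0/14 clear@14
  + 53.184.0.0/13 (H0) depth=13
  - 53.184.0.0/13 clear@13
  + 0.0.0.0/0 (H0) depth=0
  + 160.0.0.0/5 (H1) depth=5
  + 150.89.192.0/21 (H1) depth=21
  + 150.80.0.0/12 (H0) depth=12
  + 150.80.0.0/12 (H0) depth=12
  + 53.189.0.0/16 (H2) depth=16
  + 53.189.85.221/32 (H1) depth=32
  ? 150.80.56.134  path d0:H0→d1:-→d2:-→d3:-→d4:-→d5:-→d6:-→d7:-→d8:-→d9:-→d10:-→d11:-→d12:H0  best=H0
  - 160.0.0.0/5 clear@5
  + 162.4.0.0/16 (H1) depth=16
  - 53.189.0.0/16 clear@16
  + 160.0.0.0/4 (H1) depth=4
  + 150.0.0.0/8 (H2) depth=8
  ? 150.89.193.185  path d0:H0→d1:-→d2:-→d3:-→d4:-→d5:-→d6:-→d7:-→d8:H2→d9:-→d10:-→d11:-→d12:H0→d13:-→d14:-→d15:-→d16:-→d17:-→d18:-→d19:-→d20:-→d21:H1  best=H1
  + 0.0.0.0/0 (H1) depth=0
  + 162.4.31.133/32 (H2) depth=32

== LOOKUPS ==
["H0","H1"]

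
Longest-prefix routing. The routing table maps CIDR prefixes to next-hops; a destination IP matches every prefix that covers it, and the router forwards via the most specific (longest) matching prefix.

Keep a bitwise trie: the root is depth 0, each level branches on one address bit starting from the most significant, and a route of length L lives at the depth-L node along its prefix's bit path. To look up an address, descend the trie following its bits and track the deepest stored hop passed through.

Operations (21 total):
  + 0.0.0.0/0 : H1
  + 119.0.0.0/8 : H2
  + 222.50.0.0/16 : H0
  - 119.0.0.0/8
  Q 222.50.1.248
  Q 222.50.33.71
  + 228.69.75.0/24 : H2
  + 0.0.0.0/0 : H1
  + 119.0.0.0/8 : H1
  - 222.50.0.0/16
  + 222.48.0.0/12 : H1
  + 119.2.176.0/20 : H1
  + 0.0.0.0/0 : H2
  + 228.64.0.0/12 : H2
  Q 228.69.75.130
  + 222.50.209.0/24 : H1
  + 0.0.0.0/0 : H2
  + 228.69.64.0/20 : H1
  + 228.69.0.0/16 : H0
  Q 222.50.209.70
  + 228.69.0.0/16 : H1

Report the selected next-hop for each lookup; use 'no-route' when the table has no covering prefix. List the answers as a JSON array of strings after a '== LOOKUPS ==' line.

Trace:
  add 0.0.0.0/0 -> H1 at depth 0
  add 119.0.0.0/8 -> H2 at depth 8
  add 222.50.0.0/16 -> H0 at depth 16
  - 119.0.0.0/8 clear@8
  ? 222.50.1.248  path d0:H1→d1:-→d2:-→d3:-→d4:-→d5:-→d6:-→d7:-→d8:-→d9:-→d10:-→d11:-→d12:-→d13:-→d14:-→d15:-→d16:H0  best=H0
  ? 222.50.33.71  path d0:H1→d1:-→d2:-→d3:-→d4:-→d5:-→d6:-→d7:-→d8:-→d9:-→d10:-→d11:-→d12:-→d13:-→d14:-→d15:-→d16:H0  best=H0
  add 228.69.75.0/24 -> H2 at depth 24
  add 0.0.0.0/0 -> H1 at depth 0
  add 119.0.0.0/8 -> H1 at depth 8
  - 222.50.0.0/16 clear@16
  add 222.48.0.0/12 -> H1 at depth 12
  add 119.2.176.0/20 -> H1 at depth 20
  add 0.0.0.0/0 -> H2 at depth 0
  add 228.64.0.0/12 -> H2 at depth 12
  ? 228.69.75.130  path d0:H2→d1:-→d2:-→d3:-→d4:-→d5:-→d6:-→d7:-→d8:-→d9:-→d10:-→d11:-→d12:H2→d13:-→d14:-→d15:-→d16:-→d17:-→d18:-→d19:-→d20:-→d21:-→d22:-→d23:-→d24:H2  best=H2
  add 222.50.209.0/24 -> H1 at depth 24
  add 0.0.0.0/0 -> H2 at depth 0
  add 228.69.64.0/20 -> H1 at depth 20
  add 228.69.0.0/16 -> H0 at depth 16
  ? 222.50.209.70  path d0:H2→d1:-→d2:-→d3:-→d4:-→d5:-→d6:-→d7:-→d8:-→d9:-→d10:-→d11:-→d12:H1→d13:-→d14:-→d15:-→d16:-→d17:-→d18:-→d19:-→d20:-→d21:-→d22:-→d23:-→d24:H1  best=H1
  add 228.69.0.0/16 -> H1 at depth 16

== LOOKUPS ==
["H0","H0","H2","H1"]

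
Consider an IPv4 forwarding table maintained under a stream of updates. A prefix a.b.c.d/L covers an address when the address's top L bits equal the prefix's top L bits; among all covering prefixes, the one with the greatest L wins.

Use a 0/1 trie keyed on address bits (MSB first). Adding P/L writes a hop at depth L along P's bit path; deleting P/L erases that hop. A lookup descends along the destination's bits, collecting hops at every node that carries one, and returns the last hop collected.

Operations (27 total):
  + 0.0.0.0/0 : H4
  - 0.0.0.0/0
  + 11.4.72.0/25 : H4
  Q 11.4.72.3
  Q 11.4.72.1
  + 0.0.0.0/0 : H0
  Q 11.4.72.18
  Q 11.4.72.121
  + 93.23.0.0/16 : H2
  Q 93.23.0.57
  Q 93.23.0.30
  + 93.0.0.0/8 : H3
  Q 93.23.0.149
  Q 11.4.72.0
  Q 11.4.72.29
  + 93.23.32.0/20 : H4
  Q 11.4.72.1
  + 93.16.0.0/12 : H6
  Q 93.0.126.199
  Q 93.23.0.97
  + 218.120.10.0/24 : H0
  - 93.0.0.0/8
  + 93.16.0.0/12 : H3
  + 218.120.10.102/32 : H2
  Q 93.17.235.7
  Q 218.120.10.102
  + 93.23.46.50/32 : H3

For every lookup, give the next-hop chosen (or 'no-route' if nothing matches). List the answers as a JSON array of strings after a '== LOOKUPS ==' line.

Apply in order:
  + 0.0.0.0/0 (H4) depth=0
  - 0.0.0.0/0 clear@0
  + 11.4.72.0/25 (H4) depth=25
  lookup 11.4.72.3: bits 0000101100000100010010000 walk d0:-→d1:-→d2:-→d3:-→d4:-→d5:-→d6:-→d7:-→d8:-→d9:-→d10:-→d11:-→d12:-→d13:-→d14:-→d15:-→d16:-→d17:-→d18:-→d19:-→d20:-→d21:-→d22:-→d23:-→d24:-→d25:H4 -> H4
  lookup 11.4.72.1: bits 0000101100000100010010000 walk d0:-→d1:-→d2:-→d3:-→d4:-→d5:-→d6:-→d7:-→d8:-→d9:-→d10:-→d11:-→d12:-→d13:-→d14:-→d15:-→d16:-→d17:-→d18:-→d19:-→d20:-→d21:-→d22:-→d23:-→d24:-→d25:H4 -> H4
  + 0.0.0.0/0 (H0) depth=0
  lookup 11.4.72.18: bits 0000101100000100010010000 walk d0:H0→d1:-→d2:-→d3:-→d4:-→d5:-→d6:-→d7:-→d8:-→d9:-→d10:-→d11:-→d12:-→d13:-→d14:-→d15:-→d16:-→d17:-→d18:-→d19:-→d20:-→d21:-→d22:-→d23:-→d24:-→d25:H4 -> H4
  lookup 11.4.72.121: bits 0000101100000100010010000 walk d0:H0→d1:-→d2:-→d3:-→d4:-→d5:-→d6:-→d7:-→d8:-→d9:-→d10:-→d11:-→d12:-→d13:-→d14:-→d15:-→d16:-→d17:-→d18:-→d19:-→d20:-→d21:-→d22:-→d23:-→d24:-→d25:H4 -> H4
  + 93.23.0.0/16 (H2) depth=16
  lookup 93.23.0.57: bits 0101110100010111 walk d0:H0→d1:-→d2:-→d3:-→d4:-→d5:-→d6:-→d7:-→d8:-→d9:-→d10:-→d11:-→d12:-→d13:-→d14:-→d15:-→d16:H2 -> H2
  lookup 93.23.0.30: bits 0101110100010111 walk d0:H0→d1:-→d2:-→d3:-→d4:-→d5:-→d6:-→d7:-→d8:-→d9:-→d10:-→d11:-→d12:-→d13:-→d14:-→d15:-→d16:H2 -> H2
  + 93.0.0.0/8 (H3) depth=8
  lookup 93.23.0.149: bits 0101110100010111 walk d0:H0→d1:-→d2:-→d3:-→d4:-→d5:-→d6:-→d7:-→d8:H3→d9:-→d10:-→d11:-→d12:-→d13:-→d14:-→d15:-→d16:H2 -> H2
  lookup 11.4.72.0: bits 0000101100000100010010000 walk d0:H0→d1:-→d2:-→d3:-→d4:-→d5:-→d6:-→d7:-→d8:-→d9:-→d10:-→d11:-→d12:-→d13:-→d14:-→d15:-→d16:-→d17:-→d18:-→d19:-→d20:-→d21:-→d22:-→d23:-→d24:-→d25:H4 -> H4
  lookup 11.4.72.29: bits 0000101100000100010010000 walk d0:H0→d1:-→d2:-→d3:-→d4:-→d5:-→d6:-→d7:-→d8:-→d9:-→d10:-→d11:-→d12:-→d13:-→d14:-→d15:-→d16:-→d17:-→d18:-→d19:-→d20:-→d21:-→d22:-→d23:-→d24:-→d25:H4 -> H4
  + 93.23.32.0/20 (H4) depth=20
  lookup 11.4.72.1: bits 0000101100000100010010000 walk d0:H0→d1:-→d2:-→d3:-→d4:-→d5:-→d6:-→d7:-→d8:-→d9:-→d10:-→d11:-→d12:-→d13:-→d14:-→d15:-→d16:-→d17:-→d18:-→d19:-→d20:-→d21:-→d22:-→d23:-→d24:-→d25:H4 -> H4
  + 93.16.0.0/12 (H6) depth=12
  lookup 93.0.126.199: bits 01011101000 walk d0:H0→d1:-→d2:-→d3:-→d4:-→d5:-→d6:-→d7:-→d8:H3→d9:-→d10:-→d11:- -> H3
  lookup 93.23.0.97: bits 010111010001011100 walk d0:H0→d1:-→d2:-→d3:-→d4:-→d5:-→d6:-→d7:-→d8:H3→d9:-→d10:-→d11:-→d12:H6→d13:-→d14:-→d15:-→d16:H2→d17:-→d18:- -> H2
  + 218.120.10.0/24 (H0) depth=24
  - 93.0.0.0/8 clear@8
  + 93.16.0.0/12 (H3) depth=12
  + 218.120.10.102/32 (H2) depth=32
  lookup 93.17.235.7: bits 0101110100010 walk d0:H0→d1:-→d2:-→d3:-→d4:-→d5:-→d6:-→d7:-→d8:-→d9:-→d10:-→d11:-→d12:H3→d13:- -> H3
  lookup 218.120.10.102: bits 11011010011110000000101001100110 walk d0:H0→d1:-→d2:-→d3:-→d4:-→d5:-→d6:-→d7:-→d8:-→d9:-→d10:-→d11:-→d12:-→d13:-→d14:-→d15:-→d16:-→d17:-→d18:-→d19:-→d20:-→d21:-→d22:-→d23:-→d24:H0→d25:-→d26:-→d27:-→d28:-→d29:-→d30:-→d31:-→d32:H2 -> H2
  + 93.23.46.50/32 (H3) depth=32

== LOOKUPS ==
["H4","H4","H4","H4","H2","H2","H2","H4","H4","H4","H3","H2","H3","H2"]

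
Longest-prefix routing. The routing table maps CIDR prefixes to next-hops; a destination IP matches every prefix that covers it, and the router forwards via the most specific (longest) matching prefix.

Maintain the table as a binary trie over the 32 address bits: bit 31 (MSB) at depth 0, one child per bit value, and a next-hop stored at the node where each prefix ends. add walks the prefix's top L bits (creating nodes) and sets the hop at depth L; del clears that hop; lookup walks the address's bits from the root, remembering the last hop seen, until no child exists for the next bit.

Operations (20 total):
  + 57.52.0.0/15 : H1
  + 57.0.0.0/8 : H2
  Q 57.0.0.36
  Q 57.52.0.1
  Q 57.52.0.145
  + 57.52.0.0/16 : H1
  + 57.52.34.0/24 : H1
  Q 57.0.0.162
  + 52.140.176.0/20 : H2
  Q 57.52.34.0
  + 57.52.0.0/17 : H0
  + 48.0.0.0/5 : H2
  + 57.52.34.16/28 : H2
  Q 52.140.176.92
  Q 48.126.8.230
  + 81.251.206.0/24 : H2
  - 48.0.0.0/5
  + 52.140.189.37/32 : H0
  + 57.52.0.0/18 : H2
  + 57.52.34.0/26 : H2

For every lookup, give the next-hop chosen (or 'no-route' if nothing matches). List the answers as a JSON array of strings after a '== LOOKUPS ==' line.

Apply in order:
  add 57.52.0.0/15 -> H1 at depth 15
  add 57.0.0.0/8 -> H2 at depth 8
  lookup 57.0.0.36: bits 0011100100 walk d0:-→d1:-→d2:-→d3:-→d4:-→d5:-→d6:-→d7:-→d8:H2→d9:-→d10:- -> H2
  lookup 57.52.0.1: bits 001110010011010 walk d0:-→d1:-→d2:-→d3:-→d4:-→d5:-→d6:-→d7:-→d8:H2→d9:-→d10:-→d11:-→d12:-→d13:-→d14:-→d15:H1 -> H1
  lookup 57.52.0.145: bits 001110010011010 walk d0:-→d1:-→d2:-→d3:-→d4:-→d5:-→d6:-→d7:-→d8:H2→d9:-→d10:-→d11:-→d12:-→d13:-→d14:-→d15:H1 -> H1
  add 57.52.0.0/16 -> H1 at depth 16
  add 57.52.34.0/24 -> H1 at depth 24
  lookup 57.0.0.162: bits 0011100100 walk d0:-→d1:-→d2:-→d3:-→d4:-→d5:-→d6:-→d7:-→d8:H2→d9:-→d10:- -> H2
  add 52.140.176.0/20 -> H2 at depth 20
  lookup 57.52.34.0: bits 001110010011010000100010 walk d0:-→d1:-→d2:-→d3:-→d4:-→d5:-→d6:-→d7:-→d8:H2→d9:-→d10:-→d11:-→d12:-→d13:-→d14:-→d15:H1→d16:H1→d17:-→d18:-→d19:-→d20:-→d21:-→d22:-→d23:-→d24:H1 -> H1
  add 57.52.0.0/17 -> H0 at depth 17
  add 48.0.0.0/5 -> H2 at depth 5
  add 57.52.34.16/28 -> H2 at depth 28
  lookup 52.140.176.92: bits 00110100100011001011 walk d0:-→d1:-→d2:-→d3:-→d4:-→d5:H2→d6:-→d7:-→d8:-→d9:-→d10:-→d11:-→d12:-→d13:-→d14:-→d15:-→d16:-→d17:-→d18:-→d19:-→d20:H2 -> H2
  lookup 48.126.8.230: bits 00110 walk d0:-→d1:-→d2:-→d3:-→d4:-→d5:H2 -> H2
  add 81.251.206.0/24 -> H2 at depth 24
  del 48.0.0.0/5 (clear depth 5)
  add 52.140.189.37/32 -> H0 at depth 32
  add 57.52.0.0/18 -> H2 at depth 18
  add 57.52.34.0/26 -> H2 at depth 26

== LOOKUPS ==
["H2","H1","H1","H2","H1","H2","H2"]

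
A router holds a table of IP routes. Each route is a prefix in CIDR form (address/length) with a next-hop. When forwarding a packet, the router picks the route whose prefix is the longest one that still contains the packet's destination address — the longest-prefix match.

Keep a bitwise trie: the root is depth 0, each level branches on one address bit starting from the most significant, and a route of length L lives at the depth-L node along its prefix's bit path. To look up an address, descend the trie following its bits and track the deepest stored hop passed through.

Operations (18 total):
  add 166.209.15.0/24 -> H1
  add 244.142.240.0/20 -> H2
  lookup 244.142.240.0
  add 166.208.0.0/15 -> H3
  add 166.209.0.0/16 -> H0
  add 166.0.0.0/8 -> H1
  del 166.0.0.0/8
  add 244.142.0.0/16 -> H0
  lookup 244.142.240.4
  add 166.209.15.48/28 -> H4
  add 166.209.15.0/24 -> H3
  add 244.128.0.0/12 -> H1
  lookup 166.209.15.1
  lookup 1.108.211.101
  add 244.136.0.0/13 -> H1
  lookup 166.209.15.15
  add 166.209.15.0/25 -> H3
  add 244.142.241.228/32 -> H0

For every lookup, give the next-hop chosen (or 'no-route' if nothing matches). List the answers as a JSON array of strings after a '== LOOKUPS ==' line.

Trace:
  add 166.209.15.0/24 -> H1 at depth 24
  add 244.142.240.0/20 -> H2 at depth 20
  lookup 244.142.240.0: bits 11110100100011101111 walk d0:-→d1:-→d2:-→d3:-→d4:-→d5:-→d6:-→d7:-→d8:-→d9:-→d10:-→d11:-→d12:-→d13:-→d14:-→d15:-→d16:-→d17:-→d18:-→d19:-→d20:H2 -> H2
  add 166.208.0.0/15 -> H3 at depth 15
  add 166.209.0.0/16 -> H0 at depth 16
  add 166.0.0.0/8 -> H1 at depth 8
  - 166.0.0.0/8 clear@8
  add 244.142.0.0/16 -> H0 at depth 16
  lookup 244.142.240.4: bits 11110100100011101111 walk d0:-→d1:-→d2:-→d3:-→d4:-→d5:-→d6:-→d7:-→d8:-→d9:-→d10:-→d11:-→d12:-→d13:-→d14:-→d15:-→d16:H0→d17:-→d18:-→d19:-→d20:H2 -> H2
  add 166.209.15.48/28 -> H4 at depth 28
  add 166.209.15.0/24 -> H3 at depth 24
  add 244.128.0.0/12 -> H1 at depth 12
  lookup 166.209.15.1: bits 10100110110100010000111100 walk d0:-→d1:-→d2:-→d3:-→d4:-→d5:-→d6:-→d7:-→d8:-→d9:-→d10:-→d11:-→d12:-→d13:-→d14:-→d15:H3→d16:H0→d17:-→d18:-→d19:-→d20:-→d21:-→d22:-→d23:-→d24:H3→d25:-→d26:- -> H3
  lookup 1.108.211.101: bits ε walk d0:- -> no-route
  add 244.136.0.0/13 -> H1 at depth 13
  lookup 166.209.15.15: bits 10100110110100010000111100 walk d0:-→d1:-→d2:-→d3:-→d4:-→d5:-→d6:-→d7:-→d8:-→d9:-→d10:-→d11:-→d12:-→d13:-→d14:-→d15:H3→d16:H0→d17:-→d18:-→d19:-→d20:-→d21:-→d22:-→d23:-→d24:H3→d25:-→d26:- -> H3
  add 166.209.15.0/25 -> H3 at depth 25
  add 244.142.241.228/32 -> H0 at depth 32

== LOOKUPS ==
["H2","H2","H3","no-route","H3"]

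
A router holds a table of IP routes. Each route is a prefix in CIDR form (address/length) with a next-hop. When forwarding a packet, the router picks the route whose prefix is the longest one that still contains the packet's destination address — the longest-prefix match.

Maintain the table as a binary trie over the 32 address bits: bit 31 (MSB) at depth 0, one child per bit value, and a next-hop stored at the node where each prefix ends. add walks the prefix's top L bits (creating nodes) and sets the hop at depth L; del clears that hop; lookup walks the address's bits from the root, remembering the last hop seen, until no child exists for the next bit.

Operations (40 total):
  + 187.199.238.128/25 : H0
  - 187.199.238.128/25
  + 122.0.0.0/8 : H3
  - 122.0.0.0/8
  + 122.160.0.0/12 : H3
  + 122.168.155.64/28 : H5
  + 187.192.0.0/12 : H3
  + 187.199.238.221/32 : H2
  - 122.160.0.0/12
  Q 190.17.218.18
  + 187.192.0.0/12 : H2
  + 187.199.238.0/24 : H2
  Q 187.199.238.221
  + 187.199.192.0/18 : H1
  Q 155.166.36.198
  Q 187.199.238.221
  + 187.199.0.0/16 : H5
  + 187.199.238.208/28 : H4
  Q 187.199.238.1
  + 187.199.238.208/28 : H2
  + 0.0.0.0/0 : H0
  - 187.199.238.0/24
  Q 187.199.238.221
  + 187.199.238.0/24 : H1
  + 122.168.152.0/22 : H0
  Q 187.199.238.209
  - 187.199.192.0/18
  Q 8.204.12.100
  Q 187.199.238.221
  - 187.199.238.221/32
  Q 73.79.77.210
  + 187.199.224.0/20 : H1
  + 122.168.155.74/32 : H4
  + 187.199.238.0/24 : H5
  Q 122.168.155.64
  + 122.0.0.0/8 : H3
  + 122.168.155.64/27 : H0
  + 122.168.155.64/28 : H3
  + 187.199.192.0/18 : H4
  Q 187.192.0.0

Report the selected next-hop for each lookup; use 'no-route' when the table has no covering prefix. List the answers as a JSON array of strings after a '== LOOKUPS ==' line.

Trace:
  + 187.199.238.128/25 (H0) depth=25
  del 187.199.238.128/25 (clear depth 25)
  + 122.0.0.0/8 (H3) depth=8
  del 122.0.0.0/8 (clear depth 8)
  + 122.160.0.0/12 (H3) depth=12
  + 122.168.155.64/28 (H5) depth=28
  + 187.192.0.0/12 (H3) depth=12
  + 187.199.238.221/32 (H2) depth=32
  del 122.160.0.0/12 (clear depth 12)
  lookup 190.17.218.18: bits 10111 walk d0:-→d1:-→d2:-→d3:-→d4:-→d5:- -> no-route
  + 187.192.0.0/12 (H2) depth=12
  + 187.199.238.0/24 (H2) depth=24
  lookup 187.199.238.221: bits 10111011110001111110111011011101 walk d0:-→d1:-→d2:-→d3:-→d4:-→d5:-→d6:-→d7:-→d8:-→d9:-→d10:-→d11:-→d12:H2→d13:-→d14:-→d15:-→d16:-→d17:-→d18:-→d19:-→d20:-→d21:-→d22:-→d23:-→d24:H2→d25:-→d26:-→d27:-→d28:-→d29:-→d30:-→d31:-→d32:H2 -> H2
  + 187.199.192.0/18 (H1) depth=18
  lookup 155.166.36.198: bits 10 walk d0:-→d1:-→d2:- -> no-route
  lookup 187.199.238.221: bits 10111011110001111110111011011101 walk d0:-→d1:-→d2:-→d3:-→d4:-→d5:-→d6:-→d7:-→d8:-→d9:-→d10:-→d11:-→d12:H2→d13:-→d14:-→d15:-→d16:-→d17:-→d18:H1→d19:-→d20:-→d21:-→d22:-→d23:-→d24:H2→d25:-→d26:-→d27:-→d28:-→d29:-→d30:-→d31:-→d32:H2 -> H2
  + 187.199.0.0/16 (H5) depth=16
  + 187.199.238.208/28 (H4) depth=28
  lookup 187.199.238.1: bits 101110111100011111101110 walk d0:-→d1:-→d2:-→d3:-→d4:-→d5:-→d6:-→d7:-→d8:-→d9:-→d10:-→d11:-→d12:H2→d13:-→d14:-→d15:-→d16:H5→d17:-→d18:H1→d19:-→d20:-→d21:-→d22:-→d23:-→d24:H2 -> H2
  + 187.199.238.208/28 (H2) depth=28
  + 0.0.0.0/0 (H0) depth=0
  del 187.199.238.0/24 (clear depth 24)
  lookup 187.199.238.221: bits 10111011110001111110111011011101 walk d0:H0→d1:-→d2:-→d3:-→d4:-→d5:-→d6:-→d7:-→d8:-→d9:-→d10:-→d11:-→d12:H2→d13:-→d14:-→d15:-→d16:H5→d17:-→d18:H1→d19:-→d20:-→d21:-→d22:-→d23:-→d24:-→d25:-→d26:-→d27:-→d28:H2→d29:-→d30:-→d31:-→d32:H2 -> H2
  + 187.199.238.0/24 (H1) depth=24
  + 122.168.152.0/22 (H0) depth=22
  lookup 187.199.238.209: bits 1011101111000111111011101101 walk d0:H0→d1:-→d2:-→d3:-→d4:-→d5:-→d6:-→d7:-→d8:-→d9:-→d10:-→d11:-→d12:H2→d13:-→d14:-→d15:-→d16:H5→d17:-→d18:H1→d19:-→d20:-→d21:-→d22:-→d23:-→d24:H1→d25:-→d26:-→d27:-→d28:H2 -> H2
  del 187.199.192.0/18 (clear depth 18)
  lookup 8.204.12.100: bits 0 walk d0:H0→d1:- -> H0
  lookup 187.199.238.221: bits 10111011110001111110111011011101 walk d0:H0→d1:-→d2:-→d3:-→d4:-→d5:-→d6:-→d7:-→d8:-→d9:-→d10:-→d11:-→d12:H2→d13:-→d14:-→d15:-→d16:H5→d17:-→d18:-→d19:-→d20:-→d21:-→d22:-→d23:-→d24:H1→d25:-→d26:-→d27:-→d28:H2→d29:-→d30:-→d31:-→d32:H2 -> H2
  del 187.199.238.221/32 (clear depth 32)
  lookup 73.79.77.210: bits 01 walk d0:H0→d1:-→d2:- -> H0
  + 187.199.224.0/20 (H1) depth=20
  + 122.168.155.74/32 (H4) depth=32
  + 187.199.238.0/24 (H5) depth=24
  lookup 122.168.155.64: bits 0111101010101000100110110100 walk d0:H0→d1:-→d2:-→d3:-→d4:-→d5:-→d6:-→d7:-→d8:-→d9:-→d10:-→d11:-→d12:-→d13:-→d14:-→d15:-→d16:-→d17:-→d18:-→d19:-→d20:-→d21:-→d22:H0→d23:-→d24:-→d25:-→d26:-→d27:-→d28:H5 -> H5
  + 122.0.0.0/8 (H3) depth=8
  + 122.168.155.64/27 (H0) depth=27
  + 122.168.155.64/28 (H3) depth=28
  + 187.199.192.0/18 (H4) depth=18
  lookup 187.192.0.0: bits 1011101111000 walk d0:H0→d1:-→d2:-→d3:-→d4:-→d5:-→d6:-→d7:-→d8:-→d9:-→d10:-→d11:-→d12:H2→d13:- -> H2

== LOOKUPS ==
["no-route","H2","no-route","H2","H2","H2","H2","H0","H2","H0","H5","H2"]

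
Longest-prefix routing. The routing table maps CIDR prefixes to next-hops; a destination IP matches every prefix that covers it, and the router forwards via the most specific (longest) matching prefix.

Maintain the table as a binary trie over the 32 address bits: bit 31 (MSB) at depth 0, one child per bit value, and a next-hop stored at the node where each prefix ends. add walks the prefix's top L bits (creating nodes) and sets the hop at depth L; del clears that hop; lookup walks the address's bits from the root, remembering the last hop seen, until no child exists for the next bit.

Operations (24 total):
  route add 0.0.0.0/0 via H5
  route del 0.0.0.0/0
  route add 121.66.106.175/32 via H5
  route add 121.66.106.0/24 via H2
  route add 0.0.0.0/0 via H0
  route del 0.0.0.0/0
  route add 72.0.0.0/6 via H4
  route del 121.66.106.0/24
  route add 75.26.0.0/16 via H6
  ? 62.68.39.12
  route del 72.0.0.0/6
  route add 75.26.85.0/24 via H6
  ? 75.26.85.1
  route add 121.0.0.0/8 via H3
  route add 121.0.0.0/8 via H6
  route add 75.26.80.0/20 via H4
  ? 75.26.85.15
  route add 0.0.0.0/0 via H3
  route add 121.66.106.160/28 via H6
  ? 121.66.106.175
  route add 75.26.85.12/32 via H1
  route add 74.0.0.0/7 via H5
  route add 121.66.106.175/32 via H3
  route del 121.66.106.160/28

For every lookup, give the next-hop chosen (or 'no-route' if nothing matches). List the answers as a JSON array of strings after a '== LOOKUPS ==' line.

Apply in order:
  + 0.0.0.0/0 (H5) depth=0
  del 0.0.0.0/0 (clear depth 0)
  + 121.66.106.175/32 (H5) depth=32
  + 121.66.106.0/24 (H2) depth=24
  + 0.0.0.0/0 (H0) depth=0
  del 0.0.0.0/0 (clear depth 0)
  + 72.0.0.0/6 (H4) depth=6
  del 121.66.106.0/24 (clear depth 24)
  + 75.26.0.0/16 (H6) depth=16
  lookup 62.68.39.12: bits 0 walk d0:-→d1:- -> no-route
  del 72.0.0.0/6 (clear depth 6)
  + 75.26.85.0/24 (H6) depth=24
  lookup 75.26.85.1: bits 010010110001101001010101 walk d0:-→d1:-→d2:-→d3:-→d4:-→d5:-→d6:-→d7:-→d8:-→d9:-→d10:-→d11:-→d12:-→d13:-→d14:-→d15:-→d16:H6→d17:-→d18:-→d19:-→d20:-→d21:-→d22:-→d23:-→d24:H6 -> H6
  + 121.0.0.0/8 (H3) depth=8
  + 121.0.0.0/8 (H6) depth=8
  + 75.26.80.0/20 (H4) depth=20
  lookup 75.26.85.15: bits 010010110001101001010101 walk d0:-→d1:-→d2:-→d3:-→d4:-→d5:-→d6:-→d7:-→d8:-→d9:-→d10:-→d11:-→d12:-→d13:-→d14:-→d15:-→d16:H6→d17:-→d18:-→d19:-→d20:H4→d21:-→d22:-→d23:-→d24:H6 -> H6
  + 0.0.0.0/0 (H3) depth=0
  + 121.66.106.160/28 (H6) depth=28
  lookup 121.66.106.175: bits 01111001010000100110101010101111 walk d0:H3→d1:-→d2:-→d3:-→d4:-→d5:-→d6:-→d7:-→d8:H6→d9:-→d10:-→d11:-→d12:-→d13:-→d14:-→d15:-→d16:-→d17:-→d18:-→d19:-→d20:-→d21:-→d22:-→d23:-→d24:-→d25:-→d26:-→d27:-→d28:H6→d29:-→d30:-→d31:-→d32:H5 -> H5
  + 75.26.85.12/32 (H1) depth=32
  + 74.0.0.0/7 (H5) depth=7
  + 121.66.106.175/32 (H3) depth=32
  del 121.66.106.160/28 (clear depth 28)

== LOOKUPS ==
["no-route","H6","H6","H5"]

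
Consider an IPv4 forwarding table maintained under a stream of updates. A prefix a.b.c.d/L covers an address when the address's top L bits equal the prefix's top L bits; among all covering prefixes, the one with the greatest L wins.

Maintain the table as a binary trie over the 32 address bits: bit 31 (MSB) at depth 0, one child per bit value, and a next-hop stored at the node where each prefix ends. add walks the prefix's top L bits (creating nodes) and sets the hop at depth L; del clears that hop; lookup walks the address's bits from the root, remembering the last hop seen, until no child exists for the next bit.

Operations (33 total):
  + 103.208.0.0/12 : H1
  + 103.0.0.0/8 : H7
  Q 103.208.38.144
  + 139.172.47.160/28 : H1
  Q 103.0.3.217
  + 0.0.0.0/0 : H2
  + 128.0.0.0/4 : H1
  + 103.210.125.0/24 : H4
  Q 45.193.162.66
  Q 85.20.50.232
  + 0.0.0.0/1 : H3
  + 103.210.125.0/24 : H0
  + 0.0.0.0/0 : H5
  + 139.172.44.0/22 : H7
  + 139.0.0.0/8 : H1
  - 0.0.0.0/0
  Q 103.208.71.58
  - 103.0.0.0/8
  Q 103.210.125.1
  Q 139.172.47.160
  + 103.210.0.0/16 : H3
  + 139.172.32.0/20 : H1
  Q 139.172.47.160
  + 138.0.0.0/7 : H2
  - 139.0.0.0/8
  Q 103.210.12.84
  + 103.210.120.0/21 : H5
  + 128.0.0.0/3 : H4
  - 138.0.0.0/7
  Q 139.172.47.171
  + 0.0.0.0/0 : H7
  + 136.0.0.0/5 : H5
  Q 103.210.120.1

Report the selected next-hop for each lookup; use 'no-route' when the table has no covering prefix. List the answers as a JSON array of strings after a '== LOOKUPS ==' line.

Apply in order:
  add 103.208.0.0/12 -> H1 at depth 12
  add 103.0.0.0/8 -> H7 at depth 8
  Q 103.208.38.144: descend 011001111101 ; hops seen [H7,H1] ; pick H1
  add 139.172.47.160/28 -> H1 at depth 28
  Q 103.0.3.217: descend 01100111 ; hops seen [H7] ; pick H7
  add 0.0.0.0/0 -> H2 at depth 0
  add 128.0.0.0/4 -> H1 at depth 4
  add 103.210.125.0/24 -> H4 at depth 24
  Q 45.193.162.66: descend 0 ; hops seen [H2] ; pick H2
  Q 85.20.50.232: descend 01 ; hops seen [H2] ; pick H2
  add 0.0.0.0/1 -> H3 at depth 1
  add 103.210.125.0/24 -> H0 at depth 24
  add 0.0.0.0/0 -> H5 at depth 0
  add 139.172.44.0/22 -> H7 at depth 22
  add 139.0.0.0/8 -> H1 at depth 8
  del 0.0.0.0/0 (clear depth 0)
  Q 103.208.71.58: descend 01100111110100 ; hops seen [H3,H7,H1] ; pick H1
  del 103.0.0.0/8 (clear depth 8)
  Q 103.210.125.1: descend 011001111101001001111101 ; hops seen [H3,H1,H0] ; pick H0
  Q 139.172.47.160: descend 1000101110101100001011111010 ; hops seen [H1,H1,H7,H1] ; pick H1
  add 103.210.0.0/16 -> H3 at depth 16
  add 139.172.32.0/20 -> H1 at depth 20
  Q 139.172.47.160: descend 1000101110101100001011111010 ; hops seen [H1,H1,H1,H7,H1] ; pick H1
  add 138.0.0.0/7 -> H2 at depth 7
  del 139.0.0.0/8 (clear depth 8)
  Q 103.210.12.84: descend 01100111110100100 ; hops seen [H3,H1,H3] ; pick H3
  add 103.210.120.0/21 -> H5 at depth 21
  add 128.0.0.0/3 -> H4 at depth 3
  del 138.0.0.0/7 (clear depth 7)
  Q 139.172.47.171: descend 1000101110101100001011111010 ; hops seen [H4,H1,H1,H7,H1] ; pick H1
  add 0.0.0.0/0 -> H7 at depth 0
  add 136.0.0.0/5 -> H5 at depth 5
  Q 103.210.120.1: descend 011001111101001001111 ; hops seen [H7,H3,H1,H3,H5] ; pick H5

== LOOKUPS ==
["H1","H7","H2","H2","H1","H0","H1","H1","H3","H1","H5"]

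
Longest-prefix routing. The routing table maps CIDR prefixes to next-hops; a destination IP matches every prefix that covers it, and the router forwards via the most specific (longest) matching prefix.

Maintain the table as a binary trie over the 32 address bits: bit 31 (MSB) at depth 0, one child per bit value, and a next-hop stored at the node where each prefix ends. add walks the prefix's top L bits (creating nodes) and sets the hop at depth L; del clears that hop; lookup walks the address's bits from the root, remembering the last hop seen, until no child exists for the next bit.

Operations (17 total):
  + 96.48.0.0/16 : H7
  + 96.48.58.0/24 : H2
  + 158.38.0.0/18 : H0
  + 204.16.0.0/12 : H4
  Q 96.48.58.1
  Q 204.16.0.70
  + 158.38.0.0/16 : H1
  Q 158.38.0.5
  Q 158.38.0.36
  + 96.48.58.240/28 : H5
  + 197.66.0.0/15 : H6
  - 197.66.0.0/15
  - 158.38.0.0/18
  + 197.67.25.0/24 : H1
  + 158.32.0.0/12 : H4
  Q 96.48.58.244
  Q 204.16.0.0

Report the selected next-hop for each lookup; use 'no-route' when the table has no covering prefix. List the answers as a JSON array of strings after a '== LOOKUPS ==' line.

Process each operation:
  + 96.48.0.0/16 (H7) depth=16
  + 96.48.58.0/24 (H2) depth=24
  + 158.38.0.0/18 (H0) depth=18
  + 204.16.0.0/12 (H4) depth=12
  ? 96.48.58.1  path d0:-→d1:-→d2:-→d3:-→d4:-→d5:-→d6:-→d7:-→d8:-→d9:-→d10:-→d11:-→d12:-→d13:-→d14:-→d15:-→d16:H7→d17:-→d18:-→d19:-→d20:-→d21:-→d22:-→d23:-→d24:H2  best=H2
  ? 204.16.0.70  path d0:-→d1:-→d2:-→d3:-→d4:-→d5:-→d6:-→d7:-→d8:-→d9:-→d10:-→d11:-→d12:H4  best=H4
  + 158.38.0.0/16 (H1) depth=16
  ? 158.38.0.5  path d0:-→d1:-→d2:-→d3:-→d4:-→d5:-→d6:-→d7:-→d8:-→d9:-→d10:-→d11:-→d12:-→d13:-→d14:-→d15:-→d16:H1→d17:-→d18:H0  best=H0
  ? 158.38.0.36  path d0:-→d1:-→d2:-→d3:-→d4:-→d5:-→d6:-→d7:-→d8:-→d9:-→d10:-→d11:-→d12:-→d13:-→d14:-→d15:-→d16:H1→d17:-→d18:H0  best=H0
  + 96.48.58.240/28 (H5) depth=28
  + 197.66.0.0/15 (H6) depth=15
  del 197.66.0.0/15 (clear depth 15)
  del 158.38.0.0/18 (clear depth 18)
  + 197.67.25.0/24 (H1) depth=24
  + 158.32.0.0/12 (H4) depth=12
  ? 96.48.58.244  path d0:-→d1:-→d2:-→d3:-→d4:-→d5:-→d6:-→d7:-→d8:-→d9:-→d10:-→d11:-→d12:-→d13:-→d14:-→d15:-→d16:H7→d17:-→d18:-→d19:-→d20:-→d21:-→d22:-→d23:-→d24:H2→d25:-→d26:-→d27:-→d28:H5  best=H5
  ? 204.16.0.0  path d0:-→d1:-→d2:-→d3:-→d4:-→d5:-→d6:-→d7:-→d8:-→d9:-→d10:-→d11:-→d12:H4  best=H4

== LOOKUPS ==
["H2","H4","H0","H0","H5","H4"]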